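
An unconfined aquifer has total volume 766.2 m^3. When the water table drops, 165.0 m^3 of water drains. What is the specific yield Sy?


Specific yield Sy = Volume drained / Total volume.
Sy = 165.0 / 766.2
   = 0.2153.

0.2153


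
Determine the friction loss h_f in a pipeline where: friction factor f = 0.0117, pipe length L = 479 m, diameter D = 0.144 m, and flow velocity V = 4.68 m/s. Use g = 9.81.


Darcy-Weisbach equation: h_f = f * (L/D) * V^2/(2g).
f * L/D = 0.0117 * 479/0.144 = 38.9188.
V^2/(2g) = 4.68^2 / (2*9.81) = 21.9024 / 19.62 = 1.1163 m.
h_f = 38.9188 * 1.1163 = 43.446 m.

43.446


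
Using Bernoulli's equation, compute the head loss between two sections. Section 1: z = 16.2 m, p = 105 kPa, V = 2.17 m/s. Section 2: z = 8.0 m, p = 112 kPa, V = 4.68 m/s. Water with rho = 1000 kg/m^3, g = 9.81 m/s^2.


Total head at each section: H = z + p/(rho*g) + V^2/(2g).
H1 = 16.2 + 105*1000/(1000*9.81) + 2.17^2/(2*9.81)
   = 16.2 + 10.703 + 0.24
   = 27.143 m.
H2 = 8.0 + 112*1000/(1000*9.81) + 4.68^2/(2*9.81)
   = 8.0 + 11.417 + 1.1163
   = 20.533 m.
h_L = H1 - H2 = 27.143 - 20.533 = 6.61 m.

6.61


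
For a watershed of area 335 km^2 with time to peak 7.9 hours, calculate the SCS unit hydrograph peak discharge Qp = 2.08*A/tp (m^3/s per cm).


SCS formula: Qp = 2.08 * A / tp.
Qp = 2.08 * 335 / 7.9
   = 696.8 / 7.9
   = 88.2 m^3/s per cm.

88.2


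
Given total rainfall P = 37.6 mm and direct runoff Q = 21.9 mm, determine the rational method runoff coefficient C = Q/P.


The runoff coefficient C = runoff depth / rainfall depth.
C = 21.9 / 37.6
  = 0.5824.

0.5824


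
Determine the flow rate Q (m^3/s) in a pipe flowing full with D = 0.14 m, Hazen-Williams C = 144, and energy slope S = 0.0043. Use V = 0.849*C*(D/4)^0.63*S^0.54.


For a full circular pipe, R = D/4 = 0.14/4 = 0.035 m.
V = 0.849 * 144 * 0.035^0.63 * 0.0043^0.54
  = 0.849 * 144 * 0.120994 * 0.052732
  = 0.78 m/s.
Pipe area A = pi*D^2/4 = pi*0.14^2/4 = 0.0154 m^2.
Q = A * V = 0.0154 * 0.78 = 0.012 m^3/s.

0.012


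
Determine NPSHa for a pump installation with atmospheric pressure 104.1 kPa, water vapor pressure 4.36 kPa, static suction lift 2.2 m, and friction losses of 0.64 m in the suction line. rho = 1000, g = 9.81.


NPSHa = p_atm/(rho*g) - z_s - hf_s - p_vap/(rho*g).
p_atm/(rho*g) = 104.1*1000 / (1000*9.81) = 10.612 m.
p_vap/(rho*g) = 4.36*1000 / (1000*9.81) = 0.444 m.
NPSHa = 10.612 - 2.2 - 0.64 - 0.444
      = 7.33 m.

7.33


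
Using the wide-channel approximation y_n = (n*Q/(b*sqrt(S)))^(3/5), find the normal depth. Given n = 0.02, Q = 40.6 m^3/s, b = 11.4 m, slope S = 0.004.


We use the wide-channel approximation y_n = (n*Q/(b*sqrt(S)))^(3/5).
sqrt(S) = sqrt(0.004) = 0.063246.
Numerator: n*Q = 0.02 * 40.6 = 0.812.
Denominator: b*sqrt(S) = 11.4 * 0.063246 = 0.721004.
arg = 1.1262.
y_n = 1.1262^(3/5) = 1.0739 m.

1.0739


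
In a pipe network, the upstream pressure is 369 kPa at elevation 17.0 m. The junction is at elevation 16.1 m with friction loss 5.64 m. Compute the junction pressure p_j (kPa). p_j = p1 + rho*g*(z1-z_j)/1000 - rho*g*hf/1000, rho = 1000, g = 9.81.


Junction pressure: p_j = p1 + rho*g*(z1 - z_j)/1000 - rho*g*hf/1000.
Elevation term = 1000*9.81*(17.0 - 16.1)/1000 = 8.829 kPa.
Friction term = 1000*9.81*5.64/1000 = 55.328 kPa.
p_j = 369 + 8.829 - 55.328 = 322.5 kPa.

322.5


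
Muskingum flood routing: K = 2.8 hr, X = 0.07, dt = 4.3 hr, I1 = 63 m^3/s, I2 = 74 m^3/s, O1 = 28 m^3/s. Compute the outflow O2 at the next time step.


Muskingum coefficients:
denom = 2*K*(1-X) + dt = 2*2.8*(1-0.07) + 4.3 = 9.508.
C0 = (dt - 2*K*X)/denom = (4.3 - 2*2.8*0.07)/9.508 = 0.411.
C1 = (dt + 2*K*X)/denom = (4.3 + 2*2.8*0.07)/9.508 = 0.4935.
C2 = (2*K*(1-X) - dt)/denom = 0.0955.
O2 = C0*I2 + C1*I1 + C2*O1
   = 0.411*74 + 0.4935*63 + 0.0955*28
   = 64.18 m^3/s.

64.18


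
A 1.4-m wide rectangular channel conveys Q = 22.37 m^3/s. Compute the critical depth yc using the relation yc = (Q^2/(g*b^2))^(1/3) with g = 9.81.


Using yc = (Q^2 / (g * b^2))^(1/3):
Q^2 = 22.37^2 = 500.42.
g * b^2 = 9.81 * 1.4^2 = 9.81 * 1.96 = 19.23.
Q^2 / (g*b^2) = 500.42 / 19.23 = 26.0229.
yc = 26.0229^(1/3) = 2.9635 m.

2.9635


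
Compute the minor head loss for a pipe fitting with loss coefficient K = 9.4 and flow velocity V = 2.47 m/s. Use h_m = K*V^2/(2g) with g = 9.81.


Minor loss formula: h_m = K * V^2/(2g).
V^2 = 2.47^2 = 6.1009.
V^2/(2g) = 6.1009 / 19.62 = 0.311 m.
h_m = 9.4 * 0.311 = 2.923 m.

2.923


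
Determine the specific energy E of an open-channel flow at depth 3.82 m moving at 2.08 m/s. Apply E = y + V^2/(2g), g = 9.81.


Specific energy E = y + V^2/(2g).
Velocity head = V^2/(2g) = 2.08^2 / (2*9.81) = 4.3264 / 19.62 = 0.2205 m.
E = 3.82 + 0.2205 = 4.0405 m.

4.0405


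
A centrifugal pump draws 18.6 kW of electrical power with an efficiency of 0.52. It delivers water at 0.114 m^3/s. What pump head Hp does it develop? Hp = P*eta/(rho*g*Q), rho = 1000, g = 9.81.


Pump head formula: Hp = P * eta / (rho * g * Q).
Numerator: P * eta = 18.6 * 1000 * 0.52 = 9672.0 W.
Denominator: rho * g * Q = 1000 * 9.81 * 0.114 = 1118.34.
Hp = 9672.0 / 1118.34 = 8.65 m.

8.65


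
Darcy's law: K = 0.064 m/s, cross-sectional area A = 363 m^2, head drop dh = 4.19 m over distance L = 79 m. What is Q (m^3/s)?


Darcy's law: Q = K * A * i, where i = dh/L.
Hydraulic gradient i = 4.19 / 79 = 0.053038.
Q = 0.064 * 363 * 0.053038
  = 1.2322 m^3/s.

1.2322


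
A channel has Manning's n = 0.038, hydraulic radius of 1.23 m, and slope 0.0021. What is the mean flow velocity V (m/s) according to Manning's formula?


Manning's equation gives V = (1/n) * R^(2/3) * S^(1/2).
First, compute R^(2/3) = 1.23^(2/3) = 1.148.
Next, S^(1/2) = 0.0021^(1/2) = 0.045826.
Then 1/n = 1/0.038 = 26.32.
V = 26.32 * 1.148 * 0.045826 = 1.3844 m/s.

1.3844


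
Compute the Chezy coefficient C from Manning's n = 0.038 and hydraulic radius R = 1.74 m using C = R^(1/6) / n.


The Chezy coefficient relates to Manning's n through C = R^(1/6) / n.
R^(1/6) = 1.74^(1/6) = 1.096709.
C = 1.096709 / 0.038 = 28.86 m^(1/2)/s.

28.86


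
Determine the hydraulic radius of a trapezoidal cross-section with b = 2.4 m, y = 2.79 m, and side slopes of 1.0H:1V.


For a trapezoidal section with side slope z:
A = (b + z*y)*y = (2.4 + 1.0*2.79)*2.79 = 14.48 m^2.
P = b + 2*y*sqrt(1 + z^2) = 2.4 + 2*2.79*sqrt(1 + 1.0^2) = 10.291 m.
R = A/P = 14.48 / 10.291 = 1.407 m.

1.407


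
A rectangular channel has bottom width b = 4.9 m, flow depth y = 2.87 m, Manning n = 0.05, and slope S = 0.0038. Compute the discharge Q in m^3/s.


For a rectangular channel, the cross-sectional area A = b * y = 4.9 * 2.87 = 14.06 m^2.
The wetted perimeter P = b + 2y = 4.9 + 2*2.87 = 10.64 m.
Hydraulic radius R = A/P = 14.06/10.64 = 1.3217 m.
Velocity V = (1/n)*R^(2/3)*S^(1/2) = (1/0.05)*1.3217^(2/3)*0.0038^(1/2) = 1.4848 m/s.
Discharge Q = A * V = 14.06 * 1.4848 = 20.881 m^3/s.

20.881


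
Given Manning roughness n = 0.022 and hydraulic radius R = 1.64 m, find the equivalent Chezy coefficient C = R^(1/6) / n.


The Chezy coefficient relates to Manning's n through C = R^(1/6) / n.
R^(1/6) = 1.64^(1/6) = 1.085944.
C = 1.085944 / 0.022 = 49.36 m^(1/2)/s.

49.36


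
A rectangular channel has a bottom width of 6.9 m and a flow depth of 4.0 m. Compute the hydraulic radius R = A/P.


For a rectangular section:
Flow area A = b * y = 6.9 * 4.0 = 27.6 m^2.
Wetted perimeter P = b + 2y = 6.9 + 2*4.0 = 14.9 m.
Hydraulic radius R = A/P = 27.6 / 14.9 = 1.8523 m.

1.8523


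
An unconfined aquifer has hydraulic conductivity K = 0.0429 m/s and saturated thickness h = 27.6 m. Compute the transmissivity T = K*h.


Transmissivity is defined as T = K * h.
T = 0.0429 * 27.6
  = 1.184 m^2/s.

1.184


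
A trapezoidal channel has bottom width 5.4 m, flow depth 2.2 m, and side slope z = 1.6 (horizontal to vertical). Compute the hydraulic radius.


For a trapezoidal section with side slope z:
A = (b + z*y)*y = (5.4 + 1.6*2.2)*2.2 = 19.624 m^2.
P = b + 2*y*sqrt(1 + z^2) = 5.4 + 2*2.2*sqrt(1 + 1.6^2) = 13.702 m.
R = A/P = 19.624 / 13.702 = 1.4322 m.

1.4322


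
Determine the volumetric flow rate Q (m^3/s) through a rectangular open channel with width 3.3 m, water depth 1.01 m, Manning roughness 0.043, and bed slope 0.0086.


For a rectangular channel, the cross-sectional area A = b * y = 3.3 * 1.01 = 3.33 m^2.
The wetted perimeter P = b + 2y = 3.3 + 2*1.01 = 5.32 m.
Hydraulic radius R = A/P = 3.33/5.32 = 0.6265 m.
Velocity V = (1/n)*R^(2/3)*S^(1/2) = (1/0.043)*0.6265^(2/3)*0.0086^(1/2) = 1.5791 m/s.
Discharge Q = A * V = 3.33 * 1.5791 = 5.263 m^3/s.

5.263


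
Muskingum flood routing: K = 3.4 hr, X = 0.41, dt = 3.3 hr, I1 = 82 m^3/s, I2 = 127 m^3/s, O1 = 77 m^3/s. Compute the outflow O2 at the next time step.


Muskingum coefficients:
denom = 2*K*(1-X) + dt = 2*3.4*(1-0.41) + 3.3 = 7.312.
C0 = (dt - 2*K*X)/denom = (3.3 - 2*3.4*0.41)/7.312 = 0.07.
C1 = (dt + 2*K*X)/denom = (3.3 + 2*3.4*0.41)/7.312 = 0.8326.
C2 = (2*K*(1-X) - dt)/denom = 0.0974.
O2 = C0*I2 + C1*I1 + C2*O1
   = 0.07*127 + 0.8326*82 + 0.0974*77
   = 84.66 m^3/s.

84.66


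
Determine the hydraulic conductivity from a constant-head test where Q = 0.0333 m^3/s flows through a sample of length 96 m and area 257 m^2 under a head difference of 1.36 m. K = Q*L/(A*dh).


From K = Q*L / (A*dh):
Numerator: Q*L = 0.0333 * 96 = 3.1968.
Denominator: A*dh = 257 * 1.36 = 349.52.
K = 3.1968 / 349.52 = 0.009146 m/s.

0.009146


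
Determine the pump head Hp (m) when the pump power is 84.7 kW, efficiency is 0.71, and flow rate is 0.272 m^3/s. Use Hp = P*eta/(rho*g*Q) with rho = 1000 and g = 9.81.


Pump head formula: Hp = P * eta / (rho * g * Q).
Numerator: P * eta = 84.7 * 1000 * 0.71 = 60137.0 W.
Denominator: rho * g * Q = 1000 * 9.81 * 0.272 = 2668.32.
Hp = 60137.0 / 2668.32 = 22.54 m.

22.54


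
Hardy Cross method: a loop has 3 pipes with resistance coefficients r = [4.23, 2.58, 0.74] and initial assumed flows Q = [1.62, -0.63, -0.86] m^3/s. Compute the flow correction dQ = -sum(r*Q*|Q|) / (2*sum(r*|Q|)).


Numerator terms (r*Q*|Q|): 4.23*1.62*|1.62| = 11.1012; 2.58*-0.63*|-0.63| = -1.024; 0.74*-0.86*|-0.86| = -0.5473.
Sum of numerator = 9.5299.
Denominator terms (r*|Q|): 4.23*|1.62| = 6.8526; 2.58*|-0.63| = 1.6254; 0.74*|-0.86| = 0.6364.
2 * sum of denominator = 2 * 9.1144 = 18.2288.
dQ = -9.5299 / 18.2288 = -0.5228 m^3/s.

-0.5228


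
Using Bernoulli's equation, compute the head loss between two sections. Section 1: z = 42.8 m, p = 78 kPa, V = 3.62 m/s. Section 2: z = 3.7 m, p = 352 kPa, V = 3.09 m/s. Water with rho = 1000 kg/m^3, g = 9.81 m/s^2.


Total head at each section: H = z + p/(rho*g) + V^2/(2g).
H1 = 42.8 + 78*1000/(1000*9.81) + 3.62^2/(2*9.81)
   = 42.8 + 7.951 + 0.6679
   = 51.419 m.
H2 = 3.7 + 352*1000/(1000*9.81) + 3.09^2/(2*9.81)
   = 3.7 + 35.882 + 0.4867
   = 40.068 m.
h_L = H1 - H2 = 51.419 - 40.068 = 11.351 m.

11.351


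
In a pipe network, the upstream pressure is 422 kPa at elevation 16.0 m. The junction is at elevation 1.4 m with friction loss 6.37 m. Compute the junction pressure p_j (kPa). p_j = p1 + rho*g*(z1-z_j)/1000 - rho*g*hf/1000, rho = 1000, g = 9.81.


Junction pressure: p_j = p1 + rho*g*(z1 - z_j)/1000 - rho*g*hf/1000.
Elevation term = 1000*9.81*(16.0 - 1.4)/1000 = 143.226 kPa.
Friction term = 1000*9.81*6.37/1000 = 62.49 kPa.
p_j = 422 + 143.226 - 62.49 = 502.74 kPa.

502.74


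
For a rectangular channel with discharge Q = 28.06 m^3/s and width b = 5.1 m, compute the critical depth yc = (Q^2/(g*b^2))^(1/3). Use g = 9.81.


Using yc = (Q^2 / (g * b^2))^(1/3):
Q^2 = 28.06^2 = 787.36.
g * b^2 = 9.81 * 5.1^2 = 9.81 * 26.01 = 255.16.
Q^2 / (g*b^2) = 787.36 / 255.16 = 3.0858.
yc = 3.0858^(1/3) = 1.4559 m.

1.4559


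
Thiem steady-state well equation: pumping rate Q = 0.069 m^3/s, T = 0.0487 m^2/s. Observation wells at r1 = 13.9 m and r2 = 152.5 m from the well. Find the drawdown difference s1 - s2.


Thiem equation: s1 - s2 = Q/(2*pi*T) * ln(r2/r1).
ln(r2/r1) = ln(152.5/13.9) = 2.3953.
Q/(2*pi*T) = 0.069 / (2*pi*0.0487) = 0.069 / 0.306 = 0.2255.
s1 - s2 = 0.2255 * 2.3953 = 0.5401 m.

0.5401


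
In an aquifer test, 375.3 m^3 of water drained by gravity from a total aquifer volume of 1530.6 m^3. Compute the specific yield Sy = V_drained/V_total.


Specific yield Sy = Volume drained / Total volume.
Sy = 375.3 / 1530.6
   = 0.2452.

0.2452


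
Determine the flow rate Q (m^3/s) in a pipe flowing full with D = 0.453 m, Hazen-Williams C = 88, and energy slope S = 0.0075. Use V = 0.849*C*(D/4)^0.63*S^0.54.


For a full circular pipe, R = D/4 = 0.453/4 = 0.1133 m.
V = 0.849 * 88 * 0.1133^0.63 * 0.0075^0.54
  = 0.849 * 88 * 0.253539 * 0.071209
  = 1.3489 m/s.
Pipe area A = pi*D^2/4 = pi*0.453^2/4 = 0.1612 m^2.
Q = A * V = 0.1612 * 1.3489 = 0.2174 m^3/s.

0.2174


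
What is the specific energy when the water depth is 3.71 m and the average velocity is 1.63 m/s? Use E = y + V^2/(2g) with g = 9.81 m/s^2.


Specific energy E = y + V^2/(2g).
Velocity head = V^2/(2g) = 1.63^2 / (2*9.81) = 2.6569 / 19.62 = 0.1354 m.
E = 3.71 + 0.1354 = 3.8454 m.

3.8454


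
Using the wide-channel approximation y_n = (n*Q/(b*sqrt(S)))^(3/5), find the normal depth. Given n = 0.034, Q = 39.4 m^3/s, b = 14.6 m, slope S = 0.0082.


We use the wide-channel approximation y_n = (n*Q/(b*sqrt(S)))^(3/5).
sqrt(S) = sqrt(0.0082) = 0.090554.
Numerator: n*Q = 0.034 * 39.4 = 1.3396.
Denominator: b*sqrt(S) = 14.6 * 0.090554 = 1.322088.
arg = 1.0132.
y_n = 1.0132^(3/5) = 1.0079 m.

1.0079


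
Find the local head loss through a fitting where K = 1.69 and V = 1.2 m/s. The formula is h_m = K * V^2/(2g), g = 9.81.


Minor loss formula: h_m = K * V^2/(2g).
V^2 = 1.2^2 = 1.44.
V^2/(2g) = 1.44 / 19.62 = 0.0734 m.
h_m = 1.69 * 0.0734 = 0.124 m.

0.124


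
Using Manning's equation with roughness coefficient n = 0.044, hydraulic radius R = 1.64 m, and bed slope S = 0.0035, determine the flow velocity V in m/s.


Manning's equation gives V = (1/n) * R^(2/3) * S^(1/2).
First, compute R^(2/3) = 1.64^(2/3) = 1.3907.
Next, S^(1/2) = 0.0035^(1/2) = 0.059161.
Then 1/n = 1/0.044 = 22.73.
V = 22.73 * 1.3907 * 0.059161 = 1.8699 m/s.

1.8699


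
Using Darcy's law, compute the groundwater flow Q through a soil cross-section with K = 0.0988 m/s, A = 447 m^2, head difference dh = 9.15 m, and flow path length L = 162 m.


Darcy's law: Q = K * A * i, where i = dh/L.
Hydraulic gradient i = 9.15 / 162 = 0.056481.
Q = 0.0988 * 447 * 0.056481
  = 2.4944 m^3/s.

2.4944


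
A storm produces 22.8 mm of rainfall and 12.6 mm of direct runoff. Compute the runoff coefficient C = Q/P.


The runoff coefficient C = runoff depth / rainfall depth.
C = 12.6 / 22.8
  = 0.5526.

0.5526


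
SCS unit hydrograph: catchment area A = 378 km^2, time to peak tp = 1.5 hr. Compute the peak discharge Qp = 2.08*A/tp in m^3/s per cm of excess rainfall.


SCS formula: Qp = 2.08 * A / tp.
Qp = 2.08 * 378 / 1.5
   = 786.24 / 1.5
   = 524.16 m^3/s per cm.

524.16


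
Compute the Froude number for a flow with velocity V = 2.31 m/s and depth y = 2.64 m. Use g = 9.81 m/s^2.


The Froude number is defined as Fr = V / sqrt(g*y).
g*y = 9.81 * 2.64 = 25.8984.
sqrt(g*y) = sqrt(25.8984) = 5.089.
Fr = 2.31 / 5.089 = 0.4539.

0.4539


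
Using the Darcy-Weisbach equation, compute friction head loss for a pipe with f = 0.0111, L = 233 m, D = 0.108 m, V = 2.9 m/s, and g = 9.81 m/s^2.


Darcy-Weisbach equation: h_f = f * (L/D) * V^2/(2g).
f * L/D = 0.0111 * 233/0.108 = 23.9472.
V^2/(2g) = 2.9^2 / (2*9.81) = 8.41 / 19.62 = 0.4286 m.
h_f = 23.9472 * 0.4286 = 10.265 m.

10.265


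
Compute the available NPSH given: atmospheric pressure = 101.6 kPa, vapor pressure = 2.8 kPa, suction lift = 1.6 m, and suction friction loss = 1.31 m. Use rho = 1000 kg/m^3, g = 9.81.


NPSHa = p_atm/(rho*g) - z_s - hf_s - p_vap/(rho*g).
p_atm/(rho*g) = 101.6*1000 / (1000*9.81) = 10.357 m.
p_vap/(rho*g) = 2.8*1000 / (1000*9.81) = 0.285 m.
NPSHa = 10.357 - 1.6 - 1.31 - 0.285
      = 7.16 m.

7.16


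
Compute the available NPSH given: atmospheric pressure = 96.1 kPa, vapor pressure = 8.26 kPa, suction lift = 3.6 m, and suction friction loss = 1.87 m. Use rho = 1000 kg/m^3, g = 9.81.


NPSHa = p_atm/(rho*g) - z_s - hf_s - p_vap/(rho*g).
p_atm/(rho*g) = 96.1*1000 / (1000*9.81) = 9.796 m.
p_vap/(rho*g) = 8.26*1000 / (1000*9.81) = 0.842 m.
NPSHa = 9.796 - 3.6 - 1.87 - 0.842
      = 3.48 m.

3.48


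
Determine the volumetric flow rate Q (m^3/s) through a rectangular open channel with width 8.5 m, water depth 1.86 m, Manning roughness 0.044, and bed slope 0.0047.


For a rectangular channel, the cross-sectional area A = b * y = 8.5 * 1.86 = 15.81 m^2.
The wetted perimeter P = b + 2y = 8.5 + 2*1.86 = 12.22 m.
Hydraulic radius R = A/P = 15.81/12.22 = 1.2938 m.
Velocity V = (1/n)*R^(2/3)*S^(1/2) = (1/0.044)*1.2938^(2/3)*0.0047^(1/2) = 1.85 m/s.
Discharge Q = A * V = 15.81 * 1.85 = 29.248 m^3/s.

29.248


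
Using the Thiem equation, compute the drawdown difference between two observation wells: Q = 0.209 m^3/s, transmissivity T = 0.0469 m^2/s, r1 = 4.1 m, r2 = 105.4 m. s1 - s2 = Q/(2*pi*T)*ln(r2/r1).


Thiem equation: s1 - s2 = Q/(2*pi*T) * ln(r2/r1).
ln(r2/r1) = ln(105.4/4.1) = 3.2468.
Q/(2*pi*T) = 0.209 / (2*pi*0.0469) = 0.209 / 0.2947 = 0.7092.
s1 - s2 = 0.7092 * 3.2468 = 2.3027 m.

2.3027


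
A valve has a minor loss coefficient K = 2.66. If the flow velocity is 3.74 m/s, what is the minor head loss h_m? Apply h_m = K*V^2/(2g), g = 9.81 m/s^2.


Minor loss formula: h_m = K * V^2/(2g).
V^2 = 3.74^2 = 13.9876.
V^2/(2g) = 13.9876 / 19.62 = 0.7129 m.
h_m = 2.66 * 0.7129 = 1.8964 m.

1.8964


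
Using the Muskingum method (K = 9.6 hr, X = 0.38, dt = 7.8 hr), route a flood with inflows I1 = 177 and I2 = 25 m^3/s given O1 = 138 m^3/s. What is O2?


Muskingum coefficients:
denom = 2*K*(1-X) + dt = 2*9.6*(1-0.38) + 7.8 = 19.704.
C0 = (dt - 2*K*X)/denom = (7.8 - 2*9.6*0.38)/19.704 = 0.0256.
C1 = (dt + 2*K*X)/denom = (7.8 + 2*9.6*0.38)/19.704 = 0.7661.
C2 = (2*K*(1-X) - dt)/denom = 0.2083.
O2 = C0*I2 + C1*I1 + C2*O1
   = 0.0256*25 + 0.7661*177 + 0.2083*138
   = 164.99 m^3/s.

164.99


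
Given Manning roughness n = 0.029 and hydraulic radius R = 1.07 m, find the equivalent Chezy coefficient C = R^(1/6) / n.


The Chezy coefficient relates to Manning's n through C = R^(1/6) / n.
R^(1/6) = 1.07^(1/6) = 1.01134.
C = 1.01134 / 0.029 = 34.87 m^(1/2)/s.

34.87


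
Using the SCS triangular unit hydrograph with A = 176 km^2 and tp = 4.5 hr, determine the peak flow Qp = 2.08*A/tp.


SCS formula: Qp = 2.08 * A / tp.
Qp = 2.08 * 176 / 4.5
   = 366.08 / 4.5
   = 81.35 m^3/s per cm.

81.35


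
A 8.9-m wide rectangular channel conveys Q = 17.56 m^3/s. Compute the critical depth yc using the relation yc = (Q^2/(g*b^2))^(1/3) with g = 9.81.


Using yc = (Q^2 / (g * b^2))^(1/3):
Q^2 = 17.56^2 = 308.35.
g * b^2 = 9.81 * 8.9^2 = 9.81 * 79.21 = 777.05.
Q^2 / (g*b^2) = 308.35 / 777.05 = 0.3968.
yc = 0.3968^(1/3) = 0.7349 m.

0.7349


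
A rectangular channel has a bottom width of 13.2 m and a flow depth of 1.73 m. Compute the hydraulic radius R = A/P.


For a rectangular section:
Flow area A = b * y = 13.2 * 1.73 = 22.84 m^2.
Wetted perimeter P = b + 2y = 13.2 + 2*1.73 = 16.66 m.
Hydraulic radius R = A/P = 22.84 / 16.66 = 1.3707 m.

1.3707


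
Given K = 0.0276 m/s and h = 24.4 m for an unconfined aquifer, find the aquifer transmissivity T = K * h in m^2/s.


Transmissivity is defined as T = K * h.
T = 0.0276 * 24.4
  = 0.6734 m^2/s.

0.6734


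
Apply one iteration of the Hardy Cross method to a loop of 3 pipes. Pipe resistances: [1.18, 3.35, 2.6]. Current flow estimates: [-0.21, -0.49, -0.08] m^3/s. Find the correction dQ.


Numerator terms (r*Q*|Q|): 1.18*-0.21*|-0.21| = -0.052; 3.35*-0.49*|-0.49| = -0.8043; 2.6*-0.08*|-0.08| = -0.0166.
Sum of numerator = -0.873.
Denominator terms (r*|Q|): 1.18*|-0.21| = 0.2478; 3.35*|-0.49| = 1.6415; 2.6*|-0.08| = 0.208.
2 * sum of denominator = 2 * 2.0973 = 4.1946.
dQ = --0.873 / 4.1946 = 0.2081 m^3/s.

0.2081


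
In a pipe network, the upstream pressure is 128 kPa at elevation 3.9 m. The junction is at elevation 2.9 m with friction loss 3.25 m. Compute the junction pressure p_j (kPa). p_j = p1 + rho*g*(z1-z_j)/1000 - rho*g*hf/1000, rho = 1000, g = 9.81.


Junction pressure: p_j = p1 + rho*g*(z1 - z_j)/1000 - rho*g*hf/1000.
Elevation term = 1000*9.81*(3.9 - 2.9)/1000 = 9.81 kPa.
Friction term = 1000*9.81*3.25/1000 = 31.883 kPa.
p_j = 128 + 9.81 - 31.883 = 105.93 kPa.

105.93


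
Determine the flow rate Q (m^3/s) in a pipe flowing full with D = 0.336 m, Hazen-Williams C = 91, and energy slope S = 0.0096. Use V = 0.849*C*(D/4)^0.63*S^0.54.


For a full circular pipe, R = D/4 = 0.336/4 = 0.084 m.
V = 0.849 * 91 * 0.084^0.63 * 0.0096^0.54
  = 0.849 * 91 * 0.210037 * 0.081363
  = 1.3203 m/s.
Pipe area A = pi*D^2/4 = pi*0.336^2/4 = 0.0887 m^2.
Q = A * V = 0.0887 * 1.3203 = 0.1171 m^3/s.

0.1171


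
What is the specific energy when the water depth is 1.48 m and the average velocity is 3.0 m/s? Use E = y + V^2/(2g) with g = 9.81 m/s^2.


Specific energy E = y + V^2/(2g).
Velocity head = V^2/(2g) = 3.0^2 / (2*9.81) = 9.0 / 19.62 = 0.4587 m.
E = 1.48 + 0.4587 = 1.9387 m.

1.9387


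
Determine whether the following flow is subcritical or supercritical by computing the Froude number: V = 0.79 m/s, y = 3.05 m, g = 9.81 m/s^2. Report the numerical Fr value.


The Froude number is defined as Fr = V / sqrt(g*y).
g*y = 9.81 * 3.05 = 29.9205.
sqrt(g*y) = sqrt(29.9205) = 5.47.
Fr = 0.79 / 5.47 = 0.1444.
Since Fr < 1, the flow is subcritical.

0.1444


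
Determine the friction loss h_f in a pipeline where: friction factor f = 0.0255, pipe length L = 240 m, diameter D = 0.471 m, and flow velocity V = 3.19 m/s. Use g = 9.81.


Darcy-Weisbach equation: h_f = f * (L/D) * V^2/(2g).
f * L/D = 0.0255 * 240/0.471 = 12.9936.
V^2/(2g) = 3.19^2 / (2*9.81) = 10.1761 / 19.62 = 0.5187 m.
h_f = 12.9936 * 0.5187 = 6.739 m.

6.739


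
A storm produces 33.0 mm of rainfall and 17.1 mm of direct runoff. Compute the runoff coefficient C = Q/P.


The runoff coefficient C = runoff depth / rainfall depth.
C = 17.1 / 33.0
  = 0.5182.

0.5182


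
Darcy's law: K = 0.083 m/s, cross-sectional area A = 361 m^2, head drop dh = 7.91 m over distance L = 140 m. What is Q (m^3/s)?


Darcy's law: Q = K * A * i, where i = dh/L.
Hydraulic gradient i = 7.91 / 140 = 0.0565.
Q = 0.083 * 361 * 0.0565
  = 1.6929 m^3/s.

1.6929


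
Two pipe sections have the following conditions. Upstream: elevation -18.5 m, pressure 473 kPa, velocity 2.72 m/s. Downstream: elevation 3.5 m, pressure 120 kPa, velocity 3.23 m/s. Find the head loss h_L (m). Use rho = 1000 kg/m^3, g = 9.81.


Total head at each section: H = z + p/(rho*g) + V^2/(2g).
H1 = -18.5 + 473*1000/(1000*9.81) + 2.72^2/(2*9.81)
   = -18.5 + 48.216 + 0.3771
   = 30.093 m.
H2 = 3.5 + 120*1000/(1000*9.81) + 3.23^2/(2*9.81)
   = 3.5 + 12.232 + 0.5317
   = 16.264 m.
h_L = H1 - H2 = 30.093 - 16.264 = 13.829 m.

13.829


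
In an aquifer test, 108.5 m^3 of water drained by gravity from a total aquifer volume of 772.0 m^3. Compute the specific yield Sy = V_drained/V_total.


Specific yield Sy = Volume drained / Total volume.
Sy = 108.5 / 772.0
   = 0.1405.

0.1405


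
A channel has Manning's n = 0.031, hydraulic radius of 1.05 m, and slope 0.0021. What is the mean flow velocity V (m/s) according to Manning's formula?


Manning's equation gives V = (1/n) * R^(2/3) * S^(1/2).
First, compute R^(2/3) = 1.05^(2/3) = 1.0331.
Next, S^(1/2) = 0.0021^(1/2) = 0.045826.
Then 1/n = 1/0.031 = 32.26.
V = 32.26 * 1.0331 * 0.045826 = 1.5271 m/s.

1.5271


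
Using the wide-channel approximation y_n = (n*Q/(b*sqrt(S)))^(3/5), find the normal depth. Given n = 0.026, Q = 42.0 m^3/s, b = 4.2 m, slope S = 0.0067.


We use the wide-channel approximation y_n = (n*Q/(b*sqrt(S)))^(3/5).
sqrt(S) = sqrt(0.0067) = 0.081854.
Numerator: n*Q = 0.026 * 42.0 = 1.092.
Denominator: b*sqrt(S) = 4.2 * 0.081854 = 0.343787.
arg = 3.1764.
y_n = 3.1764^(3/5) = 2.0006 m.

2.0006


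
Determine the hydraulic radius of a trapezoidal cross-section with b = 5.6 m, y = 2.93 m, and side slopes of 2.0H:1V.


For a trapezoidal section with side slope z:
A = (b + z*y)*y = (5.6 + 2.0*2.93)*2.93 = 33.578 m^2.
P = b + 2*y*sqrt(1 + z^2) = 5.6 + 2*2.93*sqrt(1 + 2.0^2) = 18.703 m.
R = A/P = 33.578 / 18.703 = 1.7953 m.

1.7953


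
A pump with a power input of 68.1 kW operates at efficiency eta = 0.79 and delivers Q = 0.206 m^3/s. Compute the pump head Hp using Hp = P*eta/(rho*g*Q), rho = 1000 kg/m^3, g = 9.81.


Pump head formula: Hp = P * eta / (rho * g * Q).
Numerator: P * eta = 68.1 * 1000 * 0.79 = 53799.0 W.
Denominator: rho * g * Q = 1000 * 9.81 * 0.206 = 2020.86.
Hp = 53799.0 / 2020.86 = 26.62 m.

26.62


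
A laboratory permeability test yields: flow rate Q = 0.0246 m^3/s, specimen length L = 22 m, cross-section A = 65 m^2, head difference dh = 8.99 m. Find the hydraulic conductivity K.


From K = Q*L / (A*dh):
Numerator: Q*L = 0.0246 * 22 = 0.5412.
Denominator: A*dh = 65 * 8.99 = 584.35.
K = 0.5412 / 584.35 = 0.000926 m/s.

0.000926


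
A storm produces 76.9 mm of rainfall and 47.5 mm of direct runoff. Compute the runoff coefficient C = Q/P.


The runoff coefficient C = runoff depth / rainfall depth.
C = 47.5 / 76.9
  = 0.6177.

0.6177


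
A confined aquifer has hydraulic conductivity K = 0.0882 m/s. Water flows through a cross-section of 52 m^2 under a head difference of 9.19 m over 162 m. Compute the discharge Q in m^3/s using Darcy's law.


Darcy's law: Q = K * A * i, where i = dh/L.
Hydraulic gradient i = 9.19 / 162 = 0.056728.
Q = 0.0882 * 52 * 0.056728
  = 0.2602 m^3/s.

0.2602


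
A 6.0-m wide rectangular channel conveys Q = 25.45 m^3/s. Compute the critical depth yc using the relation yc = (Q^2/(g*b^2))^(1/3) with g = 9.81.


Using yc = (Q^2 / (g * b^2))^(1/3):
Q^2 = 25.45^2 = 647.7.
g * b^2 = 9.81 * 6.0^2 = 9.81 * 36.0 = 353.16.
Q^2 / (g*b^2) = 647.7 / 353.16 = 1.834.
yc = 1.834^(1/3) = 1.2241 m.

1.2241


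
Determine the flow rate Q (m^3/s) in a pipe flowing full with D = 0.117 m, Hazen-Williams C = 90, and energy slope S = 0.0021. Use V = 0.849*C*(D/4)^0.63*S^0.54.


For a full circular pipe, R = D/4 = 0.117/4 = 0.0293 m.
V = 0.849 * 90 * 0.0293^0.63 * 0.0021^0.54
  = 0.849 * 90 * 0.108059 * 0.03581
  = 0.2957 m/s.
Pipe area A = pi*D^2/4 = pi*0.117^2/4 = 0.0108 m^2.
Q = A * V = 0.0108 * 0.2957 = 0.0032 m^3/s.

0.0032


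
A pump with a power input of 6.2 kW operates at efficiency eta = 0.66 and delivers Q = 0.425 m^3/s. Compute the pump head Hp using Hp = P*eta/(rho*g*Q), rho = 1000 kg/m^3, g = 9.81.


Pump head formula: Hp = P * eta / (rho * g * Q).
Numerator: P * eta = 6.2 * 1000 * 0.66 = 4092.0 W.
Denominator: rho * g * Q = 1000 * 9.81 * 0.425 = 4169.25.
Hp = 4092.0 / 4169.25 = 0.98 m.

0.98


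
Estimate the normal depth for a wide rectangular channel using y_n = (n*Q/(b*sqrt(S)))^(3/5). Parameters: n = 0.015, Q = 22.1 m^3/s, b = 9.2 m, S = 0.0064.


We use the wide-channel approximation y_n = (n*Q/(b*sqrt(S)))^(3/5).
sqrt(S) = sqrt(0.0064) = 0.08.
Numerator: n*Q = 0.015 * 22.1 = 0.3315.
Denominator: b*sqrt(S) = 9.2 * 0.08 = 0.736.
arg = 0.4504.
y_n = 0.4504^(3/5) = 0.6197 m.

0.6197


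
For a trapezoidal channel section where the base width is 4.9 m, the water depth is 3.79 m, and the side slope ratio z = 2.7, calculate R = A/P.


For a trapezoidal section with side slope z:
A = (b + z*y)*y = (4.9 + 2.7*3.79)*3.79 = 57.354 m^2.
P = b + 2*y*sqrt(1 + z^2) = 4.9 + 2*3.79*sqrt(1 + 2.7^2) = 26.725 m.
R = A/P = 57.354 / 26.725 = 2.1461 m.

2.1461


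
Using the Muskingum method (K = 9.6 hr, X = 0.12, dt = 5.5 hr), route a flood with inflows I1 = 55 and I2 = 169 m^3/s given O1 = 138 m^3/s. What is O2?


Muskingum coefficients:
denom = 2*K*(1-X) + dt = 2*9.6*(1-0.12) + 5.5 = 22.396.
C0 = (dt - 2*K*X)/denom = (5.5 - 2*9.6*0.12)/22.396 = 0.1427.
C1 = (dt + 2*K*X)/denom = (5.5 + 2*9.6*0.12)/22.396 = 0.3485.
C2 = (2*K*(1-X) - dt)/denom = 0.5088.
O2 = C0*I2 + C1*I1 + C2*O1
   = 0.1427*169 + 0.3485*55 + 0.5088*138
   = 113.5 m^3/s.

113.5


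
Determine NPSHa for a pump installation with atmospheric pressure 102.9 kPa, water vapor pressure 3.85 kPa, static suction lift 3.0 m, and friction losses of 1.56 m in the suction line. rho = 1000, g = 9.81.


NPSHa = p_atm/(rho*g) - z_s - hf_s - p_vap/(rho*g).
p_atm/(rho*g) = 102.9*1000 / (1000*9.81) = 10.489 m.
p_vap/(rho*g) = 3.85*1000 / (1000*9.81) = 0.392 m.
NPSHa = 10.489 - 3.0 - 1.56 - 0.392
      = 5.54 m.

5.54


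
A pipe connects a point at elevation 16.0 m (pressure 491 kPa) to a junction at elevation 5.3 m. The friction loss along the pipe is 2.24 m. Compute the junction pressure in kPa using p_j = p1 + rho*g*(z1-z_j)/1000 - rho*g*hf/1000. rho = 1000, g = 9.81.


Junction pressure: p_j = p1 + rho*g*(z1 - z_j)/1000 - rho*g*hf/1000.
Elevation term = 1000*9.81*(16.0 - 5.3)/1000 = 104.967 kPa.
Friction term = 1000*9.81*2.24/1000 = 21.974 kPa.
p_j = 491 + 104.967 - 21.974 = 573.99 kPa.

573.99


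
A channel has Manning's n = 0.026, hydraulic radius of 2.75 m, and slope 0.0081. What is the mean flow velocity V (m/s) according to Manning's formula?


Manning's equation gives V = (1/n) * R^(2/3) * S^(1/2).
First, compute R^(2/3) = 2.75^(2/3) = 1.9629.
Next, S^(1/2) = 0.0081^(1/2) = 0.09.
Then 1/n = 1/0.026 = 38.46.
V = 38.46 * 1.9629 * 0.09 = 6.7945 m/s.

6.7945


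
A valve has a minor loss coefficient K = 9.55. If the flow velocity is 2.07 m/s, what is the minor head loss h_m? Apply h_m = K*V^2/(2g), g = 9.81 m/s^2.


Minor loss formula: h_m = K * V^2/(2g).
V^2 = 2.07^2 = 4.2849.
V^2/(2g) = 4.2849 / 19.62 = 0.2184 m.
h_m = 9.55 * 0.2184 = 2.0857 m.

2.0857


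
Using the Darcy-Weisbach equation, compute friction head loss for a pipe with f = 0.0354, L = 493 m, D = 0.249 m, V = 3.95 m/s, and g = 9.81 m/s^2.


Darcy-Weisbach equation: h_f = f * (L/D) * V^2/(2g).
f * L/D = 0.0354 * 493/0.249 = 70.0892.
V^2/(2g) = 3.95^2 / (2*9.81) = 15.6025 / 19.62 = 0.7952 m.
h_f = 70.0892 * 0.7952 = 55.737 m.

55.737


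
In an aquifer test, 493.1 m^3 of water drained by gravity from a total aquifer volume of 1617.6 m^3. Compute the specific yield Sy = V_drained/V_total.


Specific yield Sy = Volume drained / Total volume.
Sy = 493.1 / 1617.6
   = 0.3048.

0.3048


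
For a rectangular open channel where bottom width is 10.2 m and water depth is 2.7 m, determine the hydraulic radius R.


For a rectangular section:
Flow area A = b * y = 10.2 * 2.7 = 27.54 m^2.
Wetted perimeter P = b + 2y = 10.2 + 2*2.7 = 15.6 m.
Hydraulic radius R = A/P = 27.54 / 15.6 = 1.7654 m.

1.7654


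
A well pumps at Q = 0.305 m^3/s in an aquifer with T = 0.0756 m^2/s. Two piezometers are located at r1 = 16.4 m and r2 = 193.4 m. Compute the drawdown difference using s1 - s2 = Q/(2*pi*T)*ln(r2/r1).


Thiem equation: s1 - s2 = Q/(2*pi*T) * ln(r2/r1).
ln(r2/r1) = ln(193.4/16.4) = 2.4675.
Q/(2*pi*T) = 0.305 / (2*pi*0.0756) = 0.305 / 0.475 = 0.6421.
s1 - s2 = 0.6421 * 2.4675 = 1.5844 m.

1.5844


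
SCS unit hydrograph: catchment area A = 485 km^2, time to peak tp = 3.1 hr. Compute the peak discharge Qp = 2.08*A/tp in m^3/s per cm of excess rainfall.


SCS formula: Qp = 2.08 * A / tp.
Qp = 2.08 * 485 / 3.1
   = 1008.8 / 3.1
   = 325.42 m^3/s per cm.

325.42


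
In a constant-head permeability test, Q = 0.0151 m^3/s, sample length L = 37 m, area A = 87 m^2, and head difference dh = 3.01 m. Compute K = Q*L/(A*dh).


From K = Q*L / (A*dh):
Numerator: Q*L = 0.0151 * 37 = 0.5587.
Denominator: A*dh = 87 * 3.01 = 261.87.
K = 0.5587 / 261.87 = 0.002134 m/s.

0.002134


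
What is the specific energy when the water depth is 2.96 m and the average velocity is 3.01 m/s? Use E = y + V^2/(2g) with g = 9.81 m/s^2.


Specific energy E = y + V^2/(2g).
Velocity head = V^2/(2g) = 3.01^2 / (2*9.81) = 9.0601 / 19.62 = 0.4618 m.
E = 2.96 + 0.4618 = 3.4218 m.

3.4218


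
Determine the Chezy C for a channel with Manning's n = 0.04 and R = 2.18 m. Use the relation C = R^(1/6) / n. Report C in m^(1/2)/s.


The Chezy coefficient relates to Manning's n through C = R^(1/6) / n.
R^(1/6) = 2.18^(1/6) = 1.1387.
C = 1.1387 / 0.04 = 28.47 m^(1/2)/s.

28.47


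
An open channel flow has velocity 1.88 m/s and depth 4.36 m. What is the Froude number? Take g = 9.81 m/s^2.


The Froude number is defined as Fr = V / sqrt(g*y).
g*y = 9.81 * 4.36 = 42.7716.
sqrt(g*y) = sqrt(42.7716) = 6.54.
Fr = 1.88 / 6.54 = 0.2875.

0.2875


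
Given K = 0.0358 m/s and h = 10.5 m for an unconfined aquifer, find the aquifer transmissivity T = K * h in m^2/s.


Transmissivity is defined as T = K * h.
T = 0.0358 * 10.5
  = 0.3759 m^2/s.

0.3759


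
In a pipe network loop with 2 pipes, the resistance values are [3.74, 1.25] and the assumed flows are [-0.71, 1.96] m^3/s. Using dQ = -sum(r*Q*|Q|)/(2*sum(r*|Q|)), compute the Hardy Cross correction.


Numerator terms (r*Q*|Q|): 3.74*-0.71*|-0.71| = -1.8853; 1.25*1.96*|1.96| = 4.802.
Sum of numerator = 2.9167.
Denominator terms (r*|Q|): 3.74*|-0.71| = 2.6554; 1.25*|1.96| = 2.45.
2 * sum of denominator = 2 * 5.1054 = 10.2108.
dQ = -2.9167 / 10.2108 = -0.2856 m^3/s.

-0.2856


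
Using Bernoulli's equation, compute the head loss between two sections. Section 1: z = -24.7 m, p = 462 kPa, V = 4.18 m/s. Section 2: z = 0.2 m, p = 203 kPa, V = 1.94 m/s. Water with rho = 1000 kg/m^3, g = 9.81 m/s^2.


Total head at each section: H = z + p/(rho*g) + V^2/(2g).
H1 = -24.7 + 462*1000/(1000*9.81) + 4.18^2/(2*9.81)
   = -24.7 + 47.095 + 0.8905
   = 23.285 m.
H2 = 0.2 + 203*1000/(1000*9.81) + 1.94^2/(2*9.81)
   = 0.2 + 20.693 + 0.1918
   = 21.085 m.
h_L = H1 - H2 = 23.285 - 21.085 = 2.2 m.

2.2


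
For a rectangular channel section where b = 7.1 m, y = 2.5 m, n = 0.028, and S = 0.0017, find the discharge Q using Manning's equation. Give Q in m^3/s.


For a rectangular channel, the cross-sectional area A = b * y = 7.1 * 2.5 = 17.75 m^2.
The wetted perimeter P = b + 2y = 7.1 + 2*2.5 = 12.1 m.
Hydraulic radius R = A/P = 17.75/12.1 = 1.4669 m.
Velocity V = (1/n)*R^(2/3)*S^(1/2) = (1/0.028)*1.4669^(2/3)*0.0017^(1/2) = 1.9011 m/s.
Discharge Q = A * V = 17.75 * 1.9011 = 33.745 m^3/s.

33.745


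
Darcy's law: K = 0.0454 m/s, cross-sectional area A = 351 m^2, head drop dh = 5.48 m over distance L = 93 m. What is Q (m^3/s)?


Darcy's law: Q = K * A * i, where i = dh/L.
Hydraulic gradient i = 5.48 / 93 = 0.058925.
Q = 0.0454 * 351 * 0.058925
  = 0.939 m^3/s.

0.939


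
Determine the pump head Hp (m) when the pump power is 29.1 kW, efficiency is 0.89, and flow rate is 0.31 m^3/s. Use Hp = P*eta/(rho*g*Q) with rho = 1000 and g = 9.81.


Pump head formula: Hp = P * eta / (rho * g * Q).
Numerator: P * eta = 29.1 * 1000 * 0.89 = 25899.0 W.
Denominator: rho * g * Q = 1000 * 9.81 * 0.31 = 3041.1.
Hp = 25899.0 / 3041.1 = 8.52 m.

8.52


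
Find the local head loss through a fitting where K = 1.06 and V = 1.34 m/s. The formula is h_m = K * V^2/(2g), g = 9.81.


Minor loss formula: h_m = K * V^2/(2g).
V^2 = 1.34^2 = 1.7956.
V^2/(2g) = 1.7956 / 19.62 = 0.0915 m.
h_m = 1.06 * 0.0915 = 0.097 m.

0.097


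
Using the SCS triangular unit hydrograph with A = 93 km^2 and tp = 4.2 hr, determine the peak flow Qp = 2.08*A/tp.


SCS formula: Qp = 2.08 * A / tp.
Qp = 2.08 * 93 / 4.2
   = 193.44 / 4.2
   = 46.06 m^3/s per cm.

46.06


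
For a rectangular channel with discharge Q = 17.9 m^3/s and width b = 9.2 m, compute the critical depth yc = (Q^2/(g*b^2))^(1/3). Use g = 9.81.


Using yc = (Q^2 / (g * b^2))^(1/3):
Q^2 = 17.9^2 = 320.41.
g * b^2 = 9.81 * 9.2^2 = 9.81 * 84.64 = 830.32.
Q^2 / (g*b^2) = 320.41 / 830.32 = 0.3859.
yc = 0.3859^(1/3) = 0.728 m.

0.728


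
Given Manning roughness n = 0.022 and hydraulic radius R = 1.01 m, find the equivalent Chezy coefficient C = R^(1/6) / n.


The Chezy coefficient relates to Manning's n through C = R^(1/6) / n.
R^(1/6) = 1.01^(1/6) = 1.00166.
C = 1.00166 / 0.022 = 45.53 m^(1/2)/s.

45.53


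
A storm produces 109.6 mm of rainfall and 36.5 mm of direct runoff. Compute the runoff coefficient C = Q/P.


The runoff coefficient C = runoff depth / rainfall depth.
C = 36.5 / 109.6
  = 0.333.

0.333


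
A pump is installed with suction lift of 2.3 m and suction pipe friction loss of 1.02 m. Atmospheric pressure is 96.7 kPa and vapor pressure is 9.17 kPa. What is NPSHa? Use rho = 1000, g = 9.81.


NPSHa = p_atm/(rho*g) - z_s - hf_s - p_vap/(rho*g).
p_atm/(rho*g) = 96.7*1000 / (1000*9.81) = 9.857 m.
p_vap/(rho*g) = 9.17*1000 / (1000*9.81) = 0.935 m.
NPSHa = 9.857 - 2.3 - 1.02 - 0.935
      = 5.6 m.

5.6


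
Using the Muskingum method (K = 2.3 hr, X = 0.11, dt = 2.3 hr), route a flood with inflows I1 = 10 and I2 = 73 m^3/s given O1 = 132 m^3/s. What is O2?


Muskingum coefficients:
denom = 2*K*(1-X) + dt = 2*2.3*(1-0.11) + 2.3 = 6.394.
C0 = (dt - 2*K*X)/denom = (2.3 - 2*2.3*0.11)/6.394 = 0.2806.
C1 = (dt + 2*K*X)/denom = (2.3 + 2*2.3*0.11)/6.394 = 0.4388.
C2 = (2*K*(1-X) - dt)/denom = 0.2806.
O2 = C0*I2 + C1*I1 + C2*O1
   = 0.2806*73 + 0.4388*10 + 0.2806*132
   = 61.91 m^3/s.

61.91


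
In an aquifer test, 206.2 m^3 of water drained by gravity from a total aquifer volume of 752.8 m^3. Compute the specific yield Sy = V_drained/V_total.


Specific yield Sy = Volume drained / Total volume.
Sy = 206.2 / 752.8
   = 0.2739.

0.2739


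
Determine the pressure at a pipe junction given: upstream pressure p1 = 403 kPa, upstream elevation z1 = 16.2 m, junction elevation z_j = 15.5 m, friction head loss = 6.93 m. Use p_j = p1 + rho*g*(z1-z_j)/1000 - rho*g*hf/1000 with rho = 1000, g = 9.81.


Junction pressure: p_j = p1 + rho*g*(z1 - z_j)/1000 - rho*g*hf/1000.
Elevation term = 1000*9.81*(16.2 - 15.5)/1000 = 6.867 kPa.
Friction term = 1000*9.81*6.93/1000 = 67.983 kPa.
p_j = 403 + 6.867 - 67.983 = 341.88 kPa.

341.88


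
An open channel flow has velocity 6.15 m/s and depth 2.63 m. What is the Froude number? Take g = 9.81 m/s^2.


The Froude number is defined as Fr = V / sqrt(g*y).
g*y = 9.81 * 2.63 = 25.8003.
sqrt(g*y) = sqrt(25.8003) = 5.0794.
Fr = 6.15 / 5.0794 = 1.2108.

1.2108


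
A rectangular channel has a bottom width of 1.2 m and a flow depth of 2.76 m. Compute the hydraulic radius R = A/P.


For a rectangular section:
Flow area A = b * y = 1.2 * 2.76 = 3.31 m^2.
Wetted perimeter P = b + 2y = 1.2 + 2*2.76 = 6.72 m.
Hydraulic radius R = A/P = 3.31 / 6.72 = 0.4929 m.

0.4929


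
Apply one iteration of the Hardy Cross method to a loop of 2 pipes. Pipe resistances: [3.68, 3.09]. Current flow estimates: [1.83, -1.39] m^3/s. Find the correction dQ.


Numerator terms (r*Q*|Q|): 3.68*1.83*|1.83| = 12.324; 3.09*-1.39*|-1.39| = -5.9702.
Sum of numerator = 6.3538.
Denominator terms (r*|Q|): 3.68*|1.83| = 6.7344; 3.09*|-1.39| = 4.2951.
2 * sum of denominator = 2 * 11.0295 = 22.059.
dQ = -6.3538 / 22.059 = -0.288 m^3/s.

-0.288


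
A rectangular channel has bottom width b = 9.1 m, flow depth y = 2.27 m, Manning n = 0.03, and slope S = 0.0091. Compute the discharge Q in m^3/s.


For a rectangular channel, the cross-sectional area A = b * y = 9.1 * 2.27 = 20.66 m^2.
The wetted perimeter P = b + 2y = 9.1 + 2*2.27 = 13.64 m.
Hydraulic radius R = A/P = 20.66/13.64 = 1.5144 m.
Velocity V = (1/n)*R^(2/3)*S^(1/2) = (1/0.03)*1.5144^(2/3)*0.0091^(1/2) = 4.1934 m/s.
Discharge Q = A * V = 20.66 * 4.1934 = 86.623 m^3/s.

86.623


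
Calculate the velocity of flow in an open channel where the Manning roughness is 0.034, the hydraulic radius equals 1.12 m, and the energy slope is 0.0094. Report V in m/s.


Manning's equation gives V = (1/n) * R^(2/3) * S^(1/2).
First, compute R^(2/3) = 1.12^(2/3) = 1.0785.
Next, S^(1/2) = 0.0094^(1/2) = 0.096954.
Then 1/n = 1/0.034 = 29.41.
V = 29.41 * 1.0785 * 0.096954 = 3.0754 m/s.

3.0754


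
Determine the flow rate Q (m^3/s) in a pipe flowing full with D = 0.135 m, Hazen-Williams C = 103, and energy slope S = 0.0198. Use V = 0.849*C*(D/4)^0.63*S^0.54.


For a full circular pipe, R = D/4 = 0.135/4 = 0.0338 m.
V = 0.849 * 103 * 0.0338^0.63 * 0.0198^0.54
  = 0.849 * 103 * 0.118253 * 0.120282
  = 1.2438 m/s.
Pipe area A = pi*D^2/4 = pi*0.135^2/4 = 0.0143 m^2.
Q = A * V = 0.0143 * 1.2438 = 0.0178 m^3/s.

0.0178
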